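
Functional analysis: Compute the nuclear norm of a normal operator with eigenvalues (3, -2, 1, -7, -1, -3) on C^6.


For a normal operator, singular values equal |eigenvalues|.
Trace norm = sum |lambda_i| = 3 + 2 + 1 + 7 + 1 + 3
= 17

17


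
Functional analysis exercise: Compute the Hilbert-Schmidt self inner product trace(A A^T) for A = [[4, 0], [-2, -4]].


trace(A * A^T) = sum of squares of all entries
= 4^2 + 0^2 + (-2)^2 + (-4)^2
= 16 + 0 + 4 + 16
= 36

36


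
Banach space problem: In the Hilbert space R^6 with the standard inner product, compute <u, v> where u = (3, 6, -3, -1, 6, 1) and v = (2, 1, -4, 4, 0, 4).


Computing the standard inner product <u, v> = sum u_i * v_i
= 3*2 + 6*1 + -3*-4 + -1*4 + 6*0 + 1*4
= 6 + 6 + 12 + -4 + 0 + 4
= 24

24


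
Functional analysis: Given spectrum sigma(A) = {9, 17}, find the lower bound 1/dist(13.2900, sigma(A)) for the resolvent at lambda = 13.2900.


dist(13.2900, {9, 17}) = min(|13.2900 - 9|, |13.2900 - 17|)
= min(4.2900, 3.7100) = 3.7100
Resolvent bound = 1/3.7100 = 0.2695

0.2695


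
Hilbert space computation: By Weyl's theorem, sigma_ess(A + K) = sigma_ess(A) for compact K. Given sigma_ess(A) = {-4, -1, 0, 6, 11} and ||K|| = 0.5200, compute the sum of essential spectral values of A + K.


By Weyl's theorem, the essential spectrum is invariant under compact perturbations.
sigma_ess(A + K) = sigma_ess(A) = {-4, -1, 0, 6, 11}
Sum = -4 + -1 + 0 + 6 + 11 = 12

12


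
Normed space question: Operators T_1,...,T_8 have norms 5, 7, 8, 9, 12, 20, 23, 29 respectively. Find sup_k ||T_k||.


By the Uniform Boundedness Principle, the supremum of norms is finite.
sup_k ||T_k|| = max(5, 7, 8, 9, 12, 20, 23, 29) = 29

29


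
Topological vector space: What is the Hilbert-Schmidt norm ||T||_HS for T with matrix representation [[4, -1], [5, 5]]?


The Hilbert-Schmidt norm is sqrt(sum of squares of all entries).
Sum of squares = 4^2 + (-1)^2 + 5^2 + 5^2
= 16 + 1 + 25 + 25 = 67
||T||_HS = sqrt(67) = 8.1854

8.1854


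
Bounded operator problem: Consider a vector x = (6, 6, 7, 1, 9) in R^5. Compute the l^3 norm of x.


The l^3 norm = (sum |x_i|^3)^(1/3)
Sum of 3th powers = 216 + 216 + 343 + 1 + 729 = 1505
||x||_3 = (1505)^(1/3) = 11.4598

11.4598


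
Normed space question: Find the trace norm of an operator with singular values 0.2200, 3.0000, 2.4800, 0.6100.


The nuclear norm is the sum of all singular values.
||T||_1 = 0.2200 + 3.0000 + 2.4800 + 0.6100
= 6.3100

6.3100


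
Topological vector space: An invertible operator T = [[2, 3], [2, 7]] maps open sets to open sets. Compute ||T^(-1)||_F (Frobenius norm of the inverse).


det(T) = 2*7 - 3*2 = 8
T^(-1) = (1/8) * [[7, -3], [-2, 2]] = [[0.8750, -0.3750], [-0.2500, 0.2500]]
||T^(-1)||_F^2 = 0.8750^2 + (-0.3750)^2 + (-0.2500)^2 + 0.2500^2 = 1.0312
||T^(-1)||_F = sqrt(1.0312) = 1.0155

1.0155


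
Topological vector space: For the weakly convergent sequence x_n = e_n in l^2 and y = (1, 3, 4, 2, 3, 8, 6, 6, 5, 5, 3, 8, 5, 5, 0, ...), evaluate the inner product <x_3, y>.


x_3 = e_3 is the standard basis vector with 1 in position 3.
<x_3, y> = y_3 = 4
As n -> infinity, <x_n, y> -> 0, confirming weak convergence of (x_n) to 0.

4


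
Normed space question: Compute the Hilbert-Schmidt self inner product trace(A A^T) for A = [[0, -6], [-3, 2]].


trace(A * A^T) = sum of squares of all entries
= 0^2 + (-6)^2 + (-3)^2 + 2^2
= 0 + 36 + 9 + 4
= 49

49


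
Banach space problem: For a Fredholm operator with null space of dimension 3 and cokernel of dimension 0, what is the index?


The Fredholm index is defined as ind(T) = dim(ker T) - dim(coker T)
= 3 - 0
= 3

3


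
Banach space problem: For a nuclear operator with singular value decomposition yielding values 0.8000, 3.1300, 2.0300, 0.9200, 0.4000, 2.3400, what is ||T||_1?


The nuclear norm is the sum of all singular values.
||T||_1 = 0.8000 + 3.1300 + 2.0300 + 0.9200 + 0.4000 + 2.3400
= 9.6200

9.6200


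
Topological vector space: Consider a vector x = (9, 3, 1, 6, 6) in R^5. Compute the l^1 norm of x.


The l^1 norm equals the sum of absolute values of all components.
||x||_1 = 9 + 3 + 1 + 6 + 6
= 25

25.0000


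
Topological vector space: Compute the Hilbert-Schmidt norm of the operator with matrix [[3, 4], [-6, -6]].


The Hilbert-Schmidt norm is sqrt(sum of squares of all entries).
Sum of squares = 3^2 + 4^2 + (-6)^2 + (-6)^2
= 9 + 16 + 36 + 36 = 97
||T||_HS = sqrt(97) = 9.8489

9.8489


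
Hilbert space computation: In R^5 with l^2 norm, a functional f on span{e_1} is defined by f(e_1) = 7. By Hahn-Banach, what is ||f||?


The norm of f is given by ||f|| = sup_{||x||=1} |f(x)|.
On span{e_1}, ||e_1|| = 1, so ||f|| = |f(e_1)| / ||e_1||
= |7| / 1 = 7.0000

7.0000


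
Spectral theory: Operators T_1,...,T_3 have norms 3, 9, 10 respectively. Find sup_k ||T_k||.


By the Uniform Boundedness Principle, the supremum of norms is finite.
sup_k ||T_k|| = max(3, 9, 10) = 10

10


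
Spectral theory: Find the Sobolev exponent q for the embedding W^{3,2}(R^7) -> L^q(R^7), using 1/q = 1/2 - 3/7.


Using the Sobolev embedding formula: 1/q = 1/p - k/n
1/q = 1/2 - 3/7 = 1/14
q = 1/(1/14) = 14

14.0000


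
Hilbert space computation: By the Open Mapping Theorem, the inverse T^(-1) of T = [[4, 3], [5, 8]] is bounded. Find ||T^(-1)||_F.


det(T) = 4*8 - 3*5 = 17
T^(-1) = (1/17) * [[8, -3], [-5, 4]] = [[0.4706, -0.1765], [-0.2941, 0.2353]]
||T^(-1)||_F^2 = 0.4706^2 + (-0.1765)^2 + (-0.2941)^2 + 0.2353^2 = 0.3945
||T^(-1)||_F = sqrt(0.3945) = 0.6281

0.6281


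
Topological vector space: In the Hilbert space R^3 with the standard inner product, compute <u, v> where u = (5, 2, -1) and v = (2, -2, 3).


Computing the standard inner product <u, v> = sum u_i * v_i
= 5*2 + 2*-2 + -1*3
= 10 + -4 + -3
= 3

3


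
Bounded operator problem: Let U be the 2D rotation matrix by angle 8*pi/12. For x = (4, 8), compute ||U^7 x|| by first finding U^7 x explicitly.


U is a rotation by theta = 8*pi/12
U^7 = rotation by 7*theta = 56*pi/12 = 8*pi/12 (mod 2*pi)
cos(8*pi/12) = -0.5000, sin(8*pi/12) = 0.8660
U^7 x = (-0.5000 * 4 - 0.8660 * 8, 0.8660 * 4 + -0.5000 * 8)
= (-8.9282, -0.5359)
||U^7 x|| = sqrt((-8.9282)^2 + (-0.5359)^2) = sqrt(80.0000) = 8.9443

8.9443


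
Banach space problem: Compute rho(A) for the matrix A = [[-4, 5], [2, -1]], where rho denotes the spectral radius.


For a 2x2 matrix, eigenvalues satisfy lambda^2 - (trace)*lambda + det = 0
trace = -4 + -1 = -5
det = -4*-1 - 5*2 = -6
discriminant = (-5)^2 - 4*(-6) = 49
spectral radius = max |eigenvalue| = 6.0000

6.0000


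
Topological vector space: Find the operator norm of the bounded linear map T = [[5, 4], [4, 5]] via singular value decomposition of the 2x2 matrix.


A^T A = [[41, 40], [40, 41]]
trace(A^T A) = 82, det(A^T A) = 81
discriminant = 82^2 - 4*81 = 6400
Largest eigenvalue of A^T A = (trace + sqrt(disc))/2 = 81.0000
||T|| = sqrt(81.0000) = 9.0000

9.0000


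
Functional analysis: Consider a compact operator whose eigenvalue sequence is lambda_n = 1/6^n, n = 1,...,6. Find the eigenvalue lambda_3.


The eigenvalue formula gives lambda_3 = 1/6^3
= 1/216
= 0.0046

0.0046


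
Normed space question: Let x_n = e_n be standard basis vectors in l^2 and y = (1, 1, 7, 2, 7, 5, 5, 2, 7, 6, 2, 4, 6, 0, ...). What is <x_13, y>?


x_13 = e_13 is the standard basis vector with 1 in position 13.
<x_13, y> = y_13 = 6
As n -> infinity, <x_n, y> -> 0, confirming weak convergence of (x_n) to 0.

6


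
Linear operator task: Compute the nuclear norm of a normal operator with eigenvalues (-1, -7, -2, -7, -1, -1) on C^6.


For a normal operator, singular values equal |eigenvalues|.
Trace norm = sum |lambda_i| = 1 + 7 + 2 + 7 + 1 + 1
= 19

19


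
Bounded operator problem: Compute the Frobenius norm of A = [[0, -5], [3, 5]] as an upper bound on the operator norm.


||A||_F^2 = sum a_ij^2
= 0^2 + (-5)^2 + 3^2 + 5^2
= 0 + 25 + 9 + 25 = 59
||A||_F = sqrt(59) = 7.6811

7.6811


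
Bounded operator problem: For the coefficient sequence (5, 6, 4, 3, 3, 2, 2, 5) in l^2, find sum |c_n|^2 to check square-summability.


sum |c_n|^2 = 5^2 + 6^2 + 4^2 + 3^2 + 3^2 + 2^2 + 2^2 + 5^2
= 25 + 36 + 16 + 9 + 9 + 4 + 4 + 25
= 128

128


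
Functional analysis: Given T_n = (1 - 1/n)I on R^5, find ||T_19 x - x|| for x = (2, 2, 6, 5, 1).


T_19 x - x = (1 - 1/19)x - x = -x/19
||x|| = sqrt(70) = 8.3666
||T_19 x - x|| = ||x||/19 = 8.3666/19 = 0.4403

0.4403


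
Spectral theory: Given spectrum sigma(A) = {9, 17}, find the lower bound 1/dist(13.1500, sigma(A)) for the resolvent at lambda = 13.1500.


dist(13.1500, {9, 17}) = min(|13.1500 - 9|, |13.1500 - 17|)
= min(4.1500, 3.8500) = 3.8500
Resolvent bound = 1/3.8500 = 0.2597

0.2597


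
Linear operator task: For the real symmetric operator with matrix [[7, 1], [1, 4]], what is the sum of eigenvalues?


For a self-adjoint (symmetric) matrix, the eigenvalues are real.
The sum of eigenvalues equals the trace of the matrix.
trace = 7 + 4 = 11

11


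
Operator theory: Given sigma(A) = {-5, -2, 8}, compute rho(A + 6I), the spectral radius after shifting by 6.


Spectrum of A + 6I = {1, 4, 14}
Spectral radius = max |lambda| over the shifted spectrum
= max(1, 4, 14) = 14

14


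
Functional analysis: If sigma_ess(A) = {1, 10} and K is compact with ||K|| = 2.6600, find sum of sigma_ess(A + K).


By Weyl's theorem, the essential spectrum is invariant under compact perturbations.
sigma_ess(A + K) = sigma_ess(A) = {1, 10}
Sum = 1 + 10 = 11

11


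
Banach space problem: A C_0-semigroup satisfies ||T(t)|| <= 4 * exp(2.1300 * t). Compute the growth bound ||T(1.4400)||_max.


||T(1.4400)|| <= 4 * exp(2.1300 * 1.4400)
= 4 * exp(3.0672)
= 4 * 21.4817
= 85.9267

85.9267


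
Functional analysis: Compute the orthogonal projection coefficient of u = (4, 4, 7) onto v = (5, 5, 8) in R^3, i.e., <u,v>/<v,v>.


Computing <u,v> = 4*5 + 4*5 + 7*8 = 96
Computing <v,v> = 5^2 + 5^2 + 8^2 = 114
Projection coefficient = 96/114 = 0.8421

0.8421


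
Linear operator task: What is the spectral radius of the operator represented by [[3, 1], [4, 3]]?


For a 2x2 matrix, eigenvalues satisfy lambda^2 - (trace)*lambda + det = 0
trace = 3 + 3 = 6
det = 3*3 - 1*4 = 5
discriminant = 6^2 - 4*(5) = 16
spectral radius = max |eigenvalue| = 5.0000

5.0000


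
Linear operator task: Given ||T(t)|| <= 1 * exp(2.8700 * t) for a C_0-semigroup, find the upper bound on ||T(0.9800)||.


||T(0.9800)|| <= 1 * exp(2.8700 * 0.9800)
= 1 * exp(2.8126)
= 1 * 16.6532
= 16.6532

16.6532


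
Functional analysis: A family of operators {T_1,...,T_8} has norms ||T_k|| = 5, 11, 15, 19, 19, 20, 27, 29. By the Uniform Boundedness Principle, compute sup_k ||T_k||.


By the Uniform Boundedness Principle, the supremum of norms is finite.
sup_k ||T_k|| = max(5, 11, 15, 19, 19, 20, 27, 29) = 29

29


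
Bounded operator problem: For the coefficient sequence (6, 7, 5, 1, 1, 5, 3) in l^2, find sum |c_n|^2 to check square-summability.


sum |c_n|^2 = 6^2 + 7^2 + 5^2 + 1^2 + 1^2 + 5^2 + 3^2
= 36 + 49 + 25 + 1 + 1 + 25 + 9
= 146

146


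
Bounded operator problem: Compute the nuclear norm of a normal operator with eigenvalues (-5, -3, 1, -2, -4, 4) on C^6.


For a normal operator, singular values equal |eigenvalues|.
Trace norm = sum |lambda_i| = 5 + 3 + 1 + 2 + 4 + 4
= 19

19


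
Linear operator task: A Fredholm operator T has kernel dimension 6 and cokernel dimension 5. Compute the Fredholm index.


The Fredholm index is defined as ind(T) = dim(ker T) - dim(coker T)
= 6 - 5
= 1

1


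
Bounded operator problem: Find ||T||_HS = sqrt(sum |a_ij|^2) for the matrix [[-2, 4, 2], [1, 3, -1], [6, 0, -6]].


The Hilbert-Schmidt norm is sqrt(sum of squares of all entries).
Sum of squares = (-2)^2 + 4^2 + 2^2 + 1^2 + 3^2 + (-1)^2 + 6^2 + 0^2 + (-6)^2
= 4 + 16 + 4 + 1 + 9 + 1 + 36 + 0 + 36 = 107
||T||_HS = sqrt(107) = 10.3441

10.3441


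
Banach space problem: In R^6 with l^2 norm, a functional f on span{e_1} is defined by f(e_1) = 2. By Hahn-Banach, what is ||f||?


The norm of f is given by ||f|| = sup_{||x||=1} |f(x)|.
On span{e_1}, ||e_1|| = 1, so ||f|| = |f(e_1)| / ||e_1||
= |2| / 1 = 2.0000

2.0000


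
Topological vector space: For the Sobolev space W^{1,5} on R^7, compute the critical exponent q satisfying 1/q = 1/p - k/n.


Using the Sobolev embedding formula: 1/q = 1/p - k/n
1/q = 1/5 - 1/7 = 2/35
q = 1/(2/35) = 35/2 = 17.5000

17.5000


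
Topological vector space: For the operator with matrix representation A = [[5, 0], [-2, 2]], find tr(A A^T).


trace(A * A^T) = sum of squares of all entries
= 5^2 + 0^2 + (-2)^2 + 2^2
= 25 + 0 + 4 + 4
= 33

33


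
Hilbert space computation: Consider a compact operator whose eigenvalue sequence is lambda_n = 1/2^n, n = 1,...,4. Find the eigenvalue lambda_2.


The eigenvalue formula gives lambda_2 = 1/2^2
= 1/4
= 0.2500

0.2500


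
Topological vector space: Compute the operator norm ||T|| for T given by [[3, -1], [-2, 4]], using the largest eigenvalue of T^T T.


A^T A = [[13, -11], [-11, 17]]
trace(A^T A) = 30, det(A^T A) = 100
discriminant = 30^2 - 4*100 = 500
Largest eigenvalue of A^T A = (trace + sqrt(disc))/2 = 26.1803
||T|| = sqrt(26.1803) = 5.1167

5.1167


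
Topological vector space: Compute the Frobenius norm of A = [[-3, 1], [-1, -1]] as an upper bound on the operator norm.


||A||_F^2 = sum a_ij^2
= (-3)^2 + 1^2 + (-1)^2 + (-1)^2
= 9 + 1 + 1 + 1 = 12
||A||_F = sqrt(12) = 3.4641

3.4641


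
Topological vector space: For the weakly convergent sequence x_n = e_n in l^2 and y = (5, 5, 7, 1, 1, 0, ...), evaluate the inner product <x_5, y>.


x_5 = e_5 is the standard basis vector with 1 in position 5.
<x_5, y> = y_5 = 1
As n -> infinity, <x_n, y> -> 0, confirming weak convergence of (x_n) to 0.

1


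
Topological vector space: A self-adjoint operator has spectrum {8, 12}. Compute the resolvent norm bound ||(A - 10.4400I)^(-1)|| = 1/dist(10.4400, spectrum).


dist(10.4400, {8, 12}) = min(|10.4400 - 8|, |10.4400 - 12|)
= min(2.4400, 1.5600) = 1.5600
Resolvent bound = 1/1.5600 = 0.6410

0.6410


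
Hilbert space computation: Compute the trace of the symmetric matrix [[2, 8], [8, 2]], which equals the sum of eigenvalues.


For a self-adjoint (symmetric) matrix, the eigenvalues are real.
The sum of eigenvalues equals the trace of the matrix.
trace = 2 + 2 = 4

4


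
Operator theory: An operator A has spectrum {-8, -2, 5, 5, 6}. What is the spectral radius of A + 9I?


Spectrum of A + 9I = {1, 7, 14, 14, 15}
Spectral radius = max |lambda| over the shifted spectrum
= max(1, 7, 14, 14, 15) = 15

15


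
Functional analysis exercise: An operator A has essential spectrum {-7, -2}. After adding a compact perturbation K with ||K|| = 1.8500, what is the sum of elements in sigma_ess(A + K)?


By Weyl's theorem, the essential spectrum is invariant under compact perturbations.
sigma_ess(A + K) = sigma_ess(A) = {-7, -2}
Sum = -7 + -2 = -9

-9


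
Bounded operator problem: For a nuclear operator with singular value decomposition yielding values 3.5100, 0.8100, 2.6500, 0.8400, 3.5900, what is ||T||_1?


The nuclear norm is the sum of all singular values.
||T||_1 = 3.5100 + 0.8100 + 2.6500 + 0.8400 + 3.5900
= 11.4000

11.4000


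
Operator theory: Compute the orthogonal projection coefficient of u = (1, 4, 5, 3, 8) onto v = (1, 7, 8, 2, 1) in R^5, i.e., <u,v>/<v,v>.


Computing <u,v> = 1*1 + 4*7 + 5*8 + 3*2 + 8*1 = 83
Computing <v,v> = 1^2 + 7^2 + 8^2 + 2^2 + 1^2 = 119
Projection coefficient = 83/119 = 0.6975

0.6975


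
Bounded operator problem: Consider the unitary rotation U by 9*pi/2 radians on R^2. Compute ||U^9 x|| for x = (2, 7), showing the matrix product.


U is a rotation by theta = 9*pi/2
U^9 = rotation by 9*theta = 81*pi/2 = 1*pi/2 (mod 2*pi)
cos(1*pi/2) = 0.0000, sin(1*pi/2) = 1.0000
U^9 x = (0.0000 * 2 - 1.0000 * 7, 1.0000 * 2 + 0.0000 * 7)
= (-7.0000, 2.0000)
||U^9 x|| = sqrt((-7.0000)^2 + 2.0000^2) = sqrt(53.0000) = 7.2801

7.2801


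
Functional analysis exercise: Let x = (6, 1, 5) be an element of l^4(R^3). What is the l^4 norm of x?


The l^4 norm = (sum |x_i|^4)^(1/4)
Sum of 4th powers = 1296 + 1 + 625 = 1922
||x||_4 = (1922)^(1/4) = 6.6212

6.6212


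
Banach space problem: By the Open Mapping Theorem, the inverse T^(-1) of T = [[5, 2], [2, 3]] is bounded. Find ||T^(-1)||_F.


det(T) = 5*3 - 2*2 = 11
T^(-1) = (1/11) * [[3, -2], [-2, 5]] = [[0.2727, -0.1818], [-0.1818, 0.4545]]
||T^(-1)||_F^2 = 0.2727^2 + (-0.1818)^2 + (-0.1818)^2 + 0.4545^2 = 0.3471
||T^(-1)||_F = sqrt(0.3471) = 0.5892

0.5892


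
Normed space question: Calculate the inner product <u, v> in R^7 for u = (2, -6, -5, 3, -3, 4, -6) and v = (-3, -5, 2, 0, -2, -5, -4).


Computing the standard inner product <u, v> = sum u_i * v_i
= 2*-3 + -6*-5 + -5*2 + 3*0 + -3*-2 + 4*-5 + -6*-4
= -6 + 30 + -10 + 0 + 6 + -20 + 24
= 24

24


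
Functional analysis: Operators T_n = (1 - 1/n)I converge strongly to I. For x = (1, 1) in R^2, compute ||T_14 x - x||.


T_14 x - x = (1 - 1/14)x - x = -x/14
||x|| = sqrt(2) = 1.4142
||T_14 x - x|| = ||x||/14 = 1.4142/14 = 0.1010

0.1010


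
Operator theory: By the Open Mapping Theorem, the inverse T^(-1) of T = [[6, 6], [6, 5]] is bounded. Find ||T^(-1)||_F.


det(T) = 6*5 - 6*6 = -6
T^(-1) = (1/-6) * [[5, -6], [-6, 6]] = [[-0.8333, 1.0000], [1.0000, -1.0000]]
||T^(-1)||_F^2 = (-0.8333)^2 + 1.0000^2 + 1.0000^2 + (-1.0000)^2 = 3.6944
||T^(-1)||_F = sqrt(3.6944) = 1.9221

1.9221


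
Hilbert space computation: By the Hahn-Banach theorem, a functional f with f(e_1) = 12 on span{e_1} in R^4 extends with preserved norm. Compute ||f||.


The norm of f is given by ||f|| = sup_{||x||=1} |f(x)|.
On span{e_1}, ||e_1|| = 1, so ||f|| = |f(e_1)| / ||e_1||
= |12| / 1 = 12.0000

12.0000


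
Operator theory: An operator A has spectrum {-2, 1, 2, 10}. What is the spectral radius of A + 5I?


Spectrum of A + 5I = {3, 6, 7, 15}
Spectral radius = max |lambda| over the shifted spectrum
= max(3, 6, 7, 15) = 15

15


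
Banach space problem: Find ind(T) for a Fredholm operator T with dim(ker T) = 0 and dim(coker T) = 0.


The Fredholm index is defined as ind(T) = dim(ker T) - dim(coker T)
= 0 - 0
= 0

0


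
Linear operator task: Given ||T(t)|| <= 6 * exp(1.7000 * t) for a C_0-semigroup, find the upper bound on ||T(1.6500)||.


||T(1.6500)|| <= 6 * exp(1.7000 * 1.6500)
= 6 * exp(2.8050)
= 6 * 16.5271
= 99.1625

99.1625


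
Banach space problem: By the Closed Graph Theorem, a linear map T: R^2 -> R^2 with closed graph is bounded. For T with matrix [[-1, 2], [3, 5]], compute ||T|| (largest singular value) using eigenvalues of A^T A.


A^T A = [[10, 13], [13, 29]]
trace(A^T A) = 39, det(A^T A) = 121
discriminant = 39^2 - 4*121 = 1037
Largest eigenvalue of A^T A = (trace + sqrt(disc))/2 = 35.6012
||T|| = sqrt(35.6012) = 5.9667

5.9667


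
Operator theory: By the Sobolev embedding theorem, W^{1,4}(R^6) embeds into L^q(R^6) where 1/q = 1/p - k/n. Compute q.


Using the Sobolev embedding formula: 1/q = 1/p - k/n
1/q = 1/4 - 1/6 = 1/12
q = 1/(1/12) = 12

12.0000


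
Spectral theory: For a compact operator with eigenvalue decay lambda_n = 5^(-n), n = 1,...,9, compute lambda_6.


The eigenvalue formula gives lambda_6 = 1/5^6
= 1/15625
= 6.4000e-05

6.4000e-05


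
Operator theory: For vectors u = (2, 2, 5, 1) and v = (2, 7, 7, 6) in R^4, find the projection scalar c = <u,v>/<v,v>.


Computing <u,v> = 2*2 + 2*7 + 5*7 + 1*6 = 59
Computing <v,v> = 2^2 + 7^2 + 7^2 + 6^2 = 138
Projection coefficient = 59/138 = 0.4275

0.4275


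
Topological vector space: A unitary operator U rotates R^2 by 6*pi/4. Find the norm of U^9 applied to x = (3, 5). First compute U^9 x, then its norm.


U is a rotation by theta = 6*pi/4
U^9 = rotation by 9*theta = 54*pi/4 = 6*pi/4 (mod 2*pi)
cos(6*pi/4) = 0.0000, sin(6*pi/4) = -1.0000
U^9 x = (0.0000 * 3 - -1.0000 * 5, -1.0000 * 3 + 0.0000 * 5)
= (5.0000, -3.0000)
||U^9 x|| = sqrt(5.0000^2 + (-3.0000)^2) = sqrt(34.0000) = 5.8310

5.8310


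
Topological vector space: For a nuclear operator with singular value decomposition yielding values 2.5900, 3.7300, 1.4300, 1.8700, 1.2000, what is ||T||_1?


The nuclear norm is the sum of all singular values.
||T||_1 = 2.5900 + 3.7300 + 1.4300 + 1.8700 + 1.2000
= 10.8200

10.8200


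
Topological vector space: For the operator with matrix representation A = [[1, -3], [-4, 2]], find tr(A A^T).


trace(A * A^T) = sum of squares of all entries
= 1^2 + (-3)^2 + (-4)^2 + 2^2
= 1 + 9 + 16 + 4
= 30

30


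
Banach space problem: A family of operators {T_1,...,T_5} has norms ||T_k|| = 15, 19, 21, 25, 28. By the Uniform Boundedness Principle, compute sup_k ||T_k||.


By the Uniform Boundedness Principle, the supremum of norms is finite.
sup_k ||T_k|| = max(15, 19, 21, 25, 28) = 28

28


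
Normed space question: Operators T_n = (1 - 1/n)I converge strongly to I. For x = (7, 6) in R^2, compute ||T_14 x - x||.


T_14 x - x = (1 - 1/14)x - x = -x/14
||x|| = sqrt(85) = 9.2195
||T_14 x - x|| = ||x||/14 = 9.2195/14 = 0.6585

0.6585


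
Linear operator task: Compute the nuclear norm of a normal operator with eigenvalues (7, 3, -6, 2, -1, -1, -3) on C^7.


For a normal operator, singular values equal |eigenvalues|.
Trace norm = sum |lambda_i| = 7 + 3 + 6 + 2 + 1 + 1 + 3
= 23

23


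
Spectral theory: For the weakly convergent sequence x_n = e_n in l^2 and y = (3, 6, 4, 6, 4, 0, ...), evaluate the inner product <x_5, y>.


x_5 = e_5 is the standard basis vector with 1 in position 5.
<x_5, y> = y_5 = 4
As n -> infinity, <x_n, y> -> 0, confirming weak convergence of (x_n) to 0.

4


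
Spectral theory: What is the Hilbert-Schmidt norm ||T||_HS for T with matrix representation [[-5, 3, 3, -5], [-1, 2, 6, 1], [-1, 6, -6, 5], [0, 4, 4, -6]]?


The Hilbert-Schmidt norm is sqrt(sum of squares of all entries).
Sum of squares = (-5)^2 + 3^2 + 3^2 + (-5)^2 + (-1)^2 + 2^2 + 6^2 + 1^2 + (-1)^2 + 6^2 + (-6)^2 + 5^2 + 0^2 + 4^2 + 4^2 + (-6)^2
= 25 + 9 + 9 + 25 + 1 + 4 + 36 + 1 + 1 + 36 + 36 + 25 + 0 + 16 + 16 + 36 = 276
||T||_HS = sqrt(276) = 16.6132

16.6132


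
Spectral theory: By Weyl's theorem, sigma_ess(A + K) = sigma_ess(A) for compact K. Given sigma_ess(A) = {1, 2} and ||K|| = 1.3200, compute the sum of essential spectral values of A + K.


By Weyl's theorem, the essential spectrum is invariant under compact perturbations.
sigma_ess(A + K) = sigma_ess(A) = {1, 2}
Sum = 1 + 2 = 3

3


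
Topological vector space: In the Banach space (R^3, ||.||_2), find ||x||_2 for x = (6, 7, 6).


The l^2 norm = (sum |x_i|^2)^(1/2)
Sum of 2th powers = 36 + 49 + 36 = 121
||x||_2 = (121)^(1/2) = 11.0000

11.0000


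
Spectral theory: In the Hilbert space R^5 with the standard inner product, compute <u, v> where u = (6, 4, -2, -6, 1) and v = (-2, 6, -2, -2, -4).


Computing the standard inner product <u, v> = sum u_i * v_i
= 6*-2 + 4*6 + -2*-2 + -6*-2 + 1*-4
= -12 + 24 + 4 + 12 + -4
= 24

24


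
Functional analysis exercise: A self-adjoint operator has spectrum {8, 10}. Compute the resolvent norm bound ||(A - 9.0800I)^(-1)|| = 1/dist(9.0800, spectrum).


dist(9.0800, {8, 10}) = min(|9.0800 - 8|, |9.0800 - 10|)
= min(1.0800, 0.9200) = 0.9200
Resolvent bound = 1/0.9200 = 1.0870

1.0870


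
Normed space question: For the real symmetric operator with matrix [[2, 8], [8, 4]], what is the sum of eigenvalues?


For a self-adjoint (symmetric) matrix, the eigenvalues are real.
The sum of eigenvalues equals the trace of the matrix.
trace = 2 + 4 = 6

6


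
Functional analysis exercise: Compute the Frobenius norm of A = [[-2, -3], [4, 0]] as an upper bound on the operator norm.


||A||_F^2 = sum a_ij^2
= (-2)^2 + (-3)^2 + 4^2 + 0^2
= 4 + 9 + 16 + 0 = 29
||A||_F = sqrt(29) = 5.3852

5.3852


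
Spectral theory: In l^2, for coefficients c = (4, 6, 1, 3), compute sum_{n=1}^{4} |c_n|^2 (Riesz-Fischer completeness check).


sum |c_n|^2 = 4^2 + 6^2 + 1^2 + 3^2
= 16 + 36 + 1 + 9
= 62

62


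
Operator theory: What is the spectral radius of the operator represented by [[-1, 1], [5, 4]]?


For a 2x2 matrix, eigenvalues satisfy lambda^2 - (trace)*lambda + det = 0
trace = -1 + 4 = 3
det = -1*4 - 1*5 = -9
discriminant = 3^2 - 4*(-9) = 45
spectral radius = max |eigenvalue| = 4.8541

4.8541


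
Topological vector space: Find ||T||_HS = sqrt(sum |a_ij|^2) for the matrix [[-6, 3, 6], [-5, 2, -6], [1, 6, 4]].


The Hilbert-Schmidt norm is sqrt(sum of squares of all entries).
Sum of squares = (-6)^2 + 3^2 + 6^2 + (-5)^2 + 2^2 + (-6)^2 + 1^2 + 6^2 + 4^2
= 36 + 9 + 36 + 25 + 4 + 36 + 1 + 36 + 16 = 199
||T||_HS = sqrt(199) = 14.1067

14.1067


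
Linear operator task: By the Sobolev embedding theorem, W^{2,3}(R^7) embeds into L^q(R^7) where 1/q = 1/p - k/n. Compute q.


Using the Sobolev embedding formula: 1/q = 1/p - k/n
1/q = 1/3 - 2/7 = 1/21
q = 1/(1/21) = 21

21.0000


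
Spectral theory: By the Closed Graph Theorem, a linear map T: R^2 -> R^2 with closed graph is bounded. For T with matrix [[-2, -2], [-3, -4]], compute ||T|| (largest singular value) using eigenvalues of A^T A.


A^T A = [[13, 16], [16, 20]]
trace(A^T A) = 33, det(A^T A) = 4
discriminant = 33^2 - 4*4 = 1073
Largest eigenvalue of A^T A = (trace + sqrt(disc))/2 = 32.8783
||T|| = sqrt(32.8783) = 5.7340

5.7340


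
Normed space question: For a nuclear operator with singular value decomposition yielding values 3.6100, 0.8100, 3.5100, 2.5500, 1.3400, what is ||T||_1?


The nuclear norm is the sum of all singular values.
||T||_1 = 3.6100 + 0.8100 + 3.5100 + 2.5500 + 1.3400
= 11.8200

11.8200


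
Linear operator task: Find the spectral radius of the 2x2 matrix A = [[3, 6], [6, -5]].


For a 2x2 matrix, eigenvalues satisfy lambda^2 - (trace)*lambda + det = 0
trace = 3 + -5 = -2
det = 3*-5 - 6*6 = -51
discriminant = (-2)^2 - 4*(-51) = 208
spectral radius = max |eigenvalue| = 8.2111

8.2111


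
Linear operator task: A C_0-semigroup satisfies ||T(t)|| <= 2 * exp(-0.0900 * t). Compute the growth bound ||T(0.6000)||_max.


||T(0.6000)|| <= 2 * exp(-0.0900 * 0.6000)
= 2 * exp(-0.0540)
= 2 * 0.9474
= 1.8949

1.8949


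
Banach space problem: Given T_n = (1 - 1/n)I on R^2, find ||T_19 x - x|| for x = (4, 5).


T_19 x - x = (1 - 1/19)x - x = -x/19
||x|| = sqrt(41) = 6.4031
||T_19 x - x|| = ||x||/19 = 6.4031/19 = 0.3370

0.3370


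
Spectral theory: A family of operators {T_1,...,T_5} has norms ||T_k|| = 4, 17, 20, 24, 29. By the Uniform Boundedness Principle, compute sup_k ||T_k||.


By the Uniform Boundedness Principle, the supremum of norms is finite.
sup_k ||T_k|| = max(4, 17, 20, 24, 29) = 29

29


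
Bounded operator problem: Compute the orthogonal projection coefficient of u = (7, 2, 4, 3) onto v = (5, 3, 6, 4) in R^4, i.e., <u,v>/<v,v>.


Computing <u,v> = 7*5 + 2*3 + 4*6 + 3*4 = 77
Computing <v,v> = 5^2 + 3^2 + 6^2 + 4^2 = 86
Projection coefficient = 77/86 = 0.8953

0.8953


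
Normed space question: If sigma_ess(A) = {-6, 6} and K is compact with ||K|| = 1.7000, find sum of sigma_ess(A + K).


By Weyl's theorem, the essential spectrum is invariant under compact perturbations.
sigma_ess(A + K) = sigma_ess(A) = {-6, 6}
Sum = -6 + 6 = 0

0


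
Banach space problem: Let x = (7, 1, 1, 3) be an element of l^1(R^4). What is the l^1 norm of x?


The l^1 norm equals the sum of absolute values of all components.
||x||_1 = 7 + 1 + 1 + 3
= 12

12.0000


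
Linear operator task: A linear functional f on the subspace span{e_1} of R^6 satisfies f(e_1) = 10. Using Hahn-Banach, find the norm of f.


The norm of f is given by ||f|| = sup_{||x||=1} |f(x)|.
On span{e_1}, ||e_1|| = 1, so ||f|| = |f(e_1)| / ||e_1||
= |10| / 1 = 10.0000

10.0000


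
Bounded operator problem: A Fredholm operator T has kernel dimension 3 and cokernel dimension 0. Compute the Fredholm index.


The Fredholm index is defined as ind(T) = dim(ker T) - dim(coker T)
= 3 - 0
= 3

3


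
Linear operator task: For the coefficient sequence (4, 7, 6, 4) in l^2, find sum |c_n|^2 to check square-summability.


sum |c_n|^2 = 4^2 + 7^2 + 6^2 + 4^2
= 16 + 49 + 36 + 16
= 117

117


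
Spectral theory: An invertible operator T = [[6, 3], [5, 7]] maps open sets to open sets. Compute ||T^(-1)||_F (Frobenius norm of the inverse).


det(T) = 6*7 - 3*5 = 27
T^(-1) = (1/27) * [[7, -3], [-5, 6]] = [[0.2593, -0.1111], [-0.1852, 0.2222]]
||T^(-1)||_F^2 = 0.2593^2 + (-0.1111)^2 + (-0.1852)^2 + 0.2222^2 = 0.1632
||T^(-1)||_F = sqrt(0.1632) = 0.4040

0.4040


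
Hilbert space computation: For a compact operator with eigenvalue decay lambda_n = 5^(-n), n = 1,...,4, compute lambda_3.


The eigenvalue formula gives lambda_3 = 1/5^3
= 1/125
= 0.0080

0.0080


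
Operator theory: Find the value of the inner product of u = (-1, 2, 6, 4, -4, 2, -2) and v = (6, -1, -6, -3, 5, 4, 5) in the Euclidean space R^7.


Computing the standard inner product <u, v> = sum u_i * v_i
= -1*6 + 2*-1 + 6*-6 + 4*-3 + -4*5 + 2*4 + -2*5
= -6 + -2 + -36 + -12 + -20 + 8 + -10
= -78

-78


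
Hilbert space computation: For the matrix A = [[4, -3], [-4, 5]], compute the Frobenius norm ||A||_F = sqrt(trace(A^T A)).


||A||_F^2 = sum a_ij^2
= 4^2 + (-3)^2 + (-4)^2 + 5^2
= 16 + 9 + 16 + 25 = 66
||A||_F = sqrt(66) = 8.1240

8.1240


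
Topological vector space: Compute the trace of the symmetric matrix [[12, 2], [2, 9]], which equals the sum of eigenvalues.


For a self-adjoint (symmetric) matrix, the eigenvalues are real.
The sum of eigenvalues equals the trace of the matrix.
trace = 12 + 9 = 21

21


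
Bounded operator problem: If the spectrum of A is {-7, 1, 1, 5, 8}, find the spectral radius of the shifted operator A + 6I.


Spectrum of A + 6I = {-1, 7, 7, 11, 14}
Spectral radius = max |lambda| over the shifted spectrum
= max(1, 7, 7, 11, 14) = 14

14


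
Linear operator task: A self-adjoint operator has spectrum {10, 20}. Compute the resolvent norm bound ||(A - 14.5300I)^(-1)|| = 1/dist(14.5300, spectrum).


dist(14.5300, {10, 20}) = min(|14.5300 - 10|, |14.5300 - 20|)
= min(4.5300, 5.4700) = 4.5300
Resolvent bound = 1/4.5300 = 0.2208

0.2208


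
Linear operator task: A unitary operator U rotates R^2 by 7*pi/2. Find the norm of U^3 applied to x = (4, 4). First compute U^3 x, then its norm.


U is a rotation by theta = 7*pi/2
U^3 = rotation by 3*theta = 21*pi/2 = 1*pi/2 (mod 2*pi)
cos(1*pi/2) = 0.0000, sin(1*pi/2) = 1.0000
U^3 x = (0.0000 * 4 - 1.0000 * 4, 1.0000 * 4 + 0.0000 * 4)
= (-4.0000, 4.0000)
||U^3 x|| = sqrt((-4.0000)^2 + 4.0000^2) = sqrt(32.0000) = 5.6569

5.6569


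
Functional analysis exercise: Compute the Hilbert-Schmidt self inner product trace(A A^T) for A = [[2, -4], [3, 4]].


trace(A * A^T) = sum of squares of all entries
= 2^2 + (-4)^2 + 3^2 + 4^2
= 4 + 16 + 9 + 16
= 45

45


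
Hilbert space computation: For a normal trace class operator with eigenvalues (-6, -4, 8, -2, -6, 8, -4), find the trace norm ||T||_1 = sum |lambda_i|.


For a normal operator, singular values equal |eigenvalues|.
Trace norm = sum |lambda_i| = 6 + 4 + 8 + 2 + 6 + 8 + 4
= 38

38


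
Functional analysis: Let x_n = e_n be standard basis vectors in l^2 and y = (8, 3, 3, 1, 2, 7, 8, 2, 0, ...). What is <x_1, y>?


x_1 = e_1 is the standard basis vector with 1 in position 1.
<x_1, y> = y_1 = 8
As n -> infinity, <x_n, y> -> 0, confirming weak convergence of (x_n) to 0.

8


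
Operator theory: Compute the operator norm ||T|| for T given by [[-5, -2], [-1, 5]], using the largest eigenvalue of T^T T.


A^T A = [[26, 5], [5, 29]]
trace(A^T A) = 55, det(A^T A) = 729
discriminant = 55^2 - 4*729 = 109
Largest eigenvalue of A^T A = (trace + sqrt(disc))/2 = 32.7202
||T|| = sqrt(32.7202) = 5.7202

5.7202


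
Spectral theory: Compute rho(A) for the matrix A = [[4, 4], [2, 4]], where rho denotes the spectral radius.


For a 2x2 matrix, eigenvalues satisfy lambda^2 - (trace)*lambda + det = 0
trace = 4 + 4 = 8
det = 4*4 - 4*2 = 8
discriminant = 8^2 - 4*(8) = 32
spectral radius = max |eigenvalue| = 6.8284

6.8284


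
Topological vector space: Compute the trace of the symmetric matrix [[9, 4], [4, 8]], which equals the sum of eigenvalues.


For a self-adjoint (symmetric) matrix, the eigenvalues are real.
The sum of eigenvalues equals the trace of the matrix.
trace = 9 + 8 = 17

17


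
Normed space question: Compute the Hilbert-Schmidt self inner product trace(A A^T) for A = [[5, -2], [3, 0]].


trace(A * A^T) = sum of squares of all entries
= 5^2 + (-2)^2 + 3^2 + 0^2
= 25 + 4 + 9 + 0
= 38

38


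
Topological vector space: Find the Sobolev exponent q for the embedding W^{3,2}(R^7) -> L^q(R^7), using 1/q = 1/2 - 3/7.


Using the Sobolev embedding formula: 1/q = 1/p - k/n
1/q = 1/2 - 3/7 = 1/14
q = 1/(1/14) = 14

14.0000


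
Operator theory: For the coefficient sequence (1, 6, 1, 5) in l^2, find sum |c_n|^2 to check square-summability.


sum |c_n|^2 = 1^2 + 6^2 + 1^2 + 5^2
= 1 + 36 + 1 + 25
= 63

63


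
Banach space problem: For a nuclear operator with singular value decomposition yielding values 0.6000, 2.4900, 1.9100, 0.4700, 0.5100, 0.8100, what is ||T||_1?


The nuclear norm is the sum of all singular values.
||T||_1 = 0.6000 + 2.4900 + 1.9100 + 0.4700 + 0.5100 + 0.8100
= 6.7900

6.7900


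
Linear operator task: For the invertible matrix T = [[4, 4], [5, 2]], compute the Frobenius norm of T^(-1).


det(T) = 4*2 - 4*5 = -12
T^(-1) = (1/-12) * [[2, -4], [-5, 4]] = [[-0.1667, 0.3333], [0.4167, -0.3333]]
||T^(-1)||_F^2 = (-0.1667)^2 + 0.3333^2 + 0.4167^2 + (-0.3333)^2 = 0.4236
||T^(-1)||_F = sqrt(0.4236) = 0.6509

0.6509


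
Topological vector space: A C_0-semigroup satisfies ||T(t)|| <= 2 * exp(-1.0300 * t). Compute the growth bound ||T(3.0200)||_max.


||T(3.0200)|| <= 2 * exp(-1.0300 * 3.0200)
= 2 * exp(-3.1106)
= 2 * 0.0446
= 0.0891

0.0891


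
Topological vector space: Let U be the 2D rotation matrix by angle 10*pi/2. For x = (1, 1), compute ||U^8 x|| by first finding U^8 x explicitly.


U is a rotation by theta = 10*pi/2
U^8 = rotation by 8*theta = 80*pi/2 = 0*pi/2 (mod 2*pi)
cos(0*pi/2) = 1.0000, sin(0*pi/2) = 0.0000
U^8 x = (1.0000 * 1 - 0.0000 * 1, 0.0000 * 1 + 1.0000 * 1)
= (1.0000, 1.0000)
||U^8 x|| = sqrt(1.0000^2 + 1.0000^2) = sqrt(2.0000) = 1.4142

1.4142


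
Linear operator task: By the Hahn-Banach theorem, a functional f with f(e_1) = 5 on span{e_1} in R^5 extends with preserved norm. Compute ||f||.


The norm of f is given by ||f|| = sup_{||x||=1} |f(x)|.
On span{e_1}, ||e_1|| = 1, so ||f|| = |f(e_1)| / ||e_1||
= |5| / 1 = 5.0000

5.0000


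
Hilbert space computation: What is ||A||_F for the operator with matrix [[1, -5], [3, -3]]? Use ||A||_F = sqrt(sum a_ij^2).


||A||_F^2 = sum a_ij^2
= 1^2 + (-5)^2 + 3^2 + (-3)^2
= 1 + 25 + 9 + 9 = 44
||A||_F = sqrt(44) = 6.6332

6.6332


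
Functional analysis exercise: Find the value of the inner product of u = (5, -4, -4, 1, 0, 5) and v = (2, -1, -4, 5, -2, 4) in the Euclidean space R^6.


Computing the standard inner product <u, v> = sum u_i * v_i
= 5*2 + -4*-1 + -4*-4 + 1*5 + 0*-2 + 5*4
= 10 + 4 + 16 + 5 + 0 + 20
= 55

55


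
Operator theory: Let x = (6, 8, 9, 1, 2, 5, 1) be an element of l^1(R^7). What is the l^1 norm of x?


The l^1 norm equals the sum of absolute values of all components.
||x||_1 = 6 + 8 + 9 + 1 + 2 + 5 + 1
= 32

32.0000


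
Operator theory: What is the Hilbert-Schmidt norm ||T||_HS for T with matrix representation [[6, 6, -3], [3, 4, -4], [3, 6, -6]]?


The Hilbert-Schmidt norm is sqrt(sum of squares of all entries).
Sum of squares = 6^2 + 6^2 + (-3)^2 + 3^2 + 4^2 + (-4)^2 + 3^2 + 6^2 + (-6)^2
= 36 + 36 + 9 + 9 + 16 + 16 + 9 + 36 + 36 = 203
||T||_HS = sqrt(203) = 14.2478

14.2478


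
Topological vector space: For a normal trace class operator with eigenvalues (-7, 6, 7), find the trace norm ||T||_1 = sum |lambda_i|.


For a normal operator, singular values equal |eigenvalues|.
Trace norm = sum |lambda_i| = 7 + 6 + 7
= 20

20


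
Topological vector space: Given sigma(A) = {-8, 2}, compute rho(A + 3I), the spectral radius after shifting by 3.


Spectrum of A + 3I = {-5, 5}
Spectral radius = max |lambda| over the shifted spectrum
= max(5, 5) = 5

5


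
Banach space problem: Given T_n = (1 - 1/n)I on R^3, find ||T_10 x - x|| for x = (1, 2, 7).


T_10 x - x = (1 - 1/10)x - x = -x/10
||x|| = sqrt(54) = 7.3485
||T_10 x - x|| = ||x||/10 = 7.3485/10 = 0.7348

0.7348


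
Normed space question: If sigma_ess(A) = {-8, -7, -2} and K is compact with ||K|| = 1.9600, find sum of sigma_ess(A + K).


By Weyl's theorem, the essential spectrum is invariant under compact perturbations.
sigma_ess(A + K) = sigma_ess(A) = {-8, -7, -2}
Sum = -8 + -7 + -2 = -17

-17


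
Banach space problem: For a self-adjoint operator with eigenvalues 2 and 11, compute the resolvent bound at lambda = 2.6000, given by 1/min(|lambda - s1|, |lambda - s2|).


dist(2.6000, {2, 11}) = min(|2.6000 - 2|, |2.6000 - 11|)
= min(0.6000, 8.4000) = 0.6000
Resolvent bound = 1/0.6000 = 1.6667

1.6667


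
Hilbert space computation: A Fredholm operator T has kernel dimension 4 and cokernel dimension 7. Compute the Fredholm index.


The Fredholm index is defined as ind(T) = dim(ker T) - dim(coker T)
= 4 - 7
= -3

-3


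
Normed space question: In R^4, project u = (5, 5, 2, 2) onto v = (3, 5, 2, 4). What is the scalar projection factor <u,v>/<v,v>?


Computing <u,v> = 5*3 + 5*5 + 2*2 + 2*4 = 52
Computing <v,v> = 3^2 + 5^2 + 2^2 + 4^2 = 54
Projection coefficient = 52/54 = 0.9630

0.9630


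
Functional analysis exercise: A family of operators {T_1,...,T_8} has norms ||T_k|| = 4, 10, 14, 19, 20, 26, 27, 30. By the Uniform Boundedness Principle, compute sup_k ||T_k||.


By the Uniform Boundedness Principle, the supremum of norms is finite.
sup_k ||T_k|| = max(4, 10, 14, 19, 20, 26, 27, 30) = 30

30


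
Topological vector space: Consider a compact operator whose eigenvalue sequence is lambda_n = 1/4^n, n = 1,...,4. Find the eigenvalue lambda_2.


The eigenvalue formula gives lambda_2 = 1/4^2
= 1/16
= 0.0625

0.0625


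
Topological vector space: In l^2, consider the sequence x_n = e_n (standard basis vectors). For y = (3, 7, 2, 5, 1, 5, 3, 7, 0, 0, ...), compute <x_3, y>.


x_3 = e_3 is the standard basis vector with 1 in position 3.
<x_3, y> = y_3 = 2
As n -> infinity, <x_n, y> -> 0, confirming weak convergence of (x_n) to 0.

2


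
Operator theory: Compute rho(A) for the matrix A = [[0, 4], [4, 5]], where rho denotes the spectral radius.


For a 2x2 matrix, eigenvalues satisfy lambda^2 - (trace)*lambda + det = 0
trace = 0 + 5 = 5
det = 0*5 - 4*4 = -16
discriminant = 5^2 - 4*(-16) = 89
spectral radius = max |eigenvalue| = 7.2170

7.2170


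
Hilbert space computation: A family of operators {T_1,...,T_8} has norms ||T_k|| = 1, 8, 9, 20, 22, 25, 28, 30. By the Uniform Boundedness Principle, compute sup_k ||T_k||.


By the Uniform Boundedness Principle, the supremum of norms is finite.
sup_k ||T_k|| = max(1, 8, 9, 20, 22, 25, 28, 30) = 30

30


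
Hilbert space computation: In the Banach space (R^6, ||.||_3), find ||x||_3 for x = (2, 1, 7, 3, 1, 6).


The l^3 norm = (sum |x_i|^3)^(1/3)
Sum of 3th powers = 8 + 1 + 343 + 27 + 1 + 216 = 596
||x||_3 = (596)^(1/3) = 8.4155

8.4155


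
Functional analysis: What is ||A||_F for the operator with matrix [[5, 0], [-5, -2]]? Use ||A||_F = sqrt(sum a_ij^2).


||A||_F^2 = sum a_ij^2
= 5^2 + 0^2 + (-5)^2 + (-2)^2
= 25 + 0 + 25 + 4 = 54
||A||_F = sqrt(54) = 7.3485

7.3485


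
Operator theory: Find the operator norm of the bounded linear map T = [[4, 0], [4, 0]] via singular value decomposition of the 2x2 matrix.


A^T A = [[32, 0], [0, 0]]
trace(A^T A) = 32, det(A^T A) = 0
discriminant = 32^2 - 4*0 = 1024
Largest eigenvalue of A^T A = (trace + sqrt(disc))/2 = 32.0000
||T|| = sqrt(32.0000) = 5.6569

5.6569
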